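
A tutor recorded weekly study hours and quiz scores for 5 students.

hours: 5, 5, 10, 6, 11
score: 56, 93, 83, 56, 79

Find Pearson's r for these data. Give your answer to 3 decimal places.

n = 5, Σx = 37, Σy = 367, Σx² = 307, Σy² = 28051, Σxy = 2780
nΣxy − ΣxΣy = 13900 − 13579 = 321
nΣx² − (Σx)² = 1535 − 1369 = 166; nΣy² − (Σy)² = 140255 − 134689 = 5566
r = 321 / √(166 × 5566) = 321 / 961.2263 ≈ 0.334

0.334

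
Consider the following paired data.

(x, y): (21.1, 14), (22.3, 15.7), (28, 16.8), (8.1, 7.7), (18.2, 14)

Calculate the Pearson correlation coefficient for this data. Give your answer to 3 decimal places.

0.973

n = 5, Σx = 97.7, Σy = 68.2, Σx² = 2123.35, Σy² = 980.02, Σxy = 1433.08
nΣxy − ΣxΣy = 7165.4 − 6663.14 = 502.26
nΣx² − (Σx)² = 10616.75 − 9545.29 = 1071.46; nΣy² − (Σy)² = 4900.1 − 4651.24 = 248.86
r = 502.26 / √(1071.46 × 248.86) = 502.26 / 516.3754 ≈ 0.973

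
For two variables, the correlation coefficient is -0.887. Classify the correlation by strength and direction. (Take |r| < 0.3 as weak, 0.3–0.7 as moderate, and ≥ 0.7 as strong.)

strong negative

r = -0.887 < 0 so the relationship is negative.
|r| = 0.887, which falls in the strong range.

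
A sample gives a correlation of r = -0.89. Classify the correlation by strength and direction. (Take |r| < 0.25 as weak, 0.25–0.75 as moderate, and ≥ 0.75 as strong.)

strong negative

r = -0.89 < 0 so the relationship is negative.
|r| = 0.89, which falls in the strong range.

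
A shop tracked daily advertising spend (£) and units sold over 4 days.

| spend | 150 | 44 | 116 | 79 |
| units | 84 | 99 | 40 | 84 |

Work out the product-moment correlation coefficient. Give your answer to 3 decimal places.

n = 4, Σx = 389, Σy = 307, Σx² = 44133, Σy² = 25513, Σxy = 28232
nΣxy − ΣxΣy = 112928 − 119423 = -6495
nΣx² − (Σx)² = 176532 − 151321 = 25211; nΣy² − (Σy)² = 102052 − 94249 = 7803
r = -6495 / √(25211 × 7803) = -6495 / 14025.7418 ≈ -0.463

-0.463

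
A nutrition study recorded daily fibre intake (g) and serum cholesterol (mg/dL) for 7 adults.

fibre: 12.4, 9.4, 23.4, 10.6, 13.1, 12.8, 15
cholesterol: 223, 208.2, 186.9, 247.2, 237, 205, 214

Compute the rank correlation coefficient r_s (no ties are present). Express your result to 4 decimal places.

Rank fibre: 3, 1, 7, 2, 5, 4, 6
Rank cholesterol: 5, 3, 1, 7, 6, 2, 4
d = rank(fibre) − rank(cholesterol): -2, -2, 6, -5, -1, 2, 2; Σd² = 78
ρ = 1 − 6Σd² / [n(n²−1)] = 1 − 6×78 / (7×48) = 1 − 468/336 ≈ -0.3929

-0.3929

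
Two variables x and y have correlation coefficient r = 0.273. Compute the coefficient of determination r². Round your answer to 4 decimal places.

r² = (0.273)² = 0.0745

0.0745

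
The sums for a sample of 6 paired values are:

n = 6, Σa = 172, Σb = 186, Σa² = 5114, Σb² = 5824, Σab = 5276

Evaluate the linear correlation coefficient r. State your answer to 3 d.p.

-0.543

r = (nΣab − ΣaΣb) / √[(nΣa² − (Σa)²)(nΣb² − (Σb)²)]
Numerator: 6×5276 − 172×186 = -336
Denominator: √[(30684 − 29584)(34944 − 34596)] = √[1100 × 348] = 618.7083
r = -336 / 618.7083 ≈ -0.543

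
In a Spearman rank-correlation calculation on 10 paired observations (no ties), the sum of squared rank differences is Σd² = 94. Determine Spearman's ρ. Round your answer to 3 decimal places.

0.430

ρ = 1 − 6Σd² / [n(n²−1)] = 1 − 6×94 / (10×99)
  = 1 − 564/990 = 1 − 0.5697 ≈ 0.430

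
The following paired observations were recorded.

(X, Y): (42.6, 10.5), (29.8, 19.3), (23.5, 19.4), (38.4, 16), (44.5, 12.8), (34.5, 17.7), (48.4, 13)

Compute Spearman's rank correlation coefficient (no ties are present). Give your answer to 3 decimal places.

Rank X: 5, 2, 1, 4, 6, 3, 7
Rank Y: 1, 6, 7, 4, 2, 5, 3
d = rank(X) − rank(Y): 4, -4, -6, 0, 4, -2, 4; Σd² = 104
ρ = 1 − 6Σd² / [n(n²−1)] = 1 − 6×104 / (7×48) = 1 − 624/336 ≈ -0.857

-0.857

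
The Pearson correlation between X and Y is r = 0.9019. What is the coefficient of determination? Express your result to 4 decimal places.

r² = (0.9019)² = 0.8134

0.8134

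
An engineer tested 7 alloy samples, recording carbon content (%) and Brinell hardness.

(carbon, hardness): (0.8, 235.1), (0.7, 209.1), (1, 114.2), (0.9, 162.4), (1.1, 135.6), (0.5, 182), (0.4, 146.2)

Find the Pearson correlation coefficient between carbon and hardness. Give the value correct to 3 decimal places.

n = 7, Σx = 5.4, Σy = 1184.6, Σx² = 4.56, Σy² = 211296.02, Σxy = 893.45
nΣxy − ΣxΣy = 6254.15 − 6396.84 = -142.69
nΣx² − (Σx)² = 31.92 − 29.16 = 2.76; nΣy² − (Σy)² = 1479072.14 − 1403277.16 = 75794.98
r = -142.69 / √(2.76 × 75794.98) = -142.69 / 457.3775 ≈ -0.312

-0.312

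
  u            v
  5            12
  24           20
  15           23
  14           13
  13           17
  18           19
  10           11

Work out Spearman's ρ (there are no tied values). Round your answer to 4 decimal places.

0.8214

Rank u: 1, 7, 5, 4, 3, 6, 2
Rank v: 2, 6, 7, 3, 4, 5, 1
d = rank(u) − rank(v): -1, 1, -2, 1, -1, 1, 1; Σd² = 10
ρ = 1 − 6Σd² / [n(n²−1)] = 1 − 6×10 / (7×48) = 1 − 60/336 ≈ 0.8214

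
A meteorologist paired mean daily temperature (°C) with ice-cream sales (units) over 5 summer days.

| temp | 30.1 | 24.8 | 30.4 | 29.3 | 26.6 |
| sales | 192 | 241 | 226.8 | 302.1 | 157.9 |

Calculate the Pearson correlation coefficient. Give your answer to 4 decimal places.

0.1497

n = 5, Σx = 141.2, Σy = 1119.8, Σx² = 4011.26, Σy² = 262580.06, Σxy = 31702.39
nΣxy − ΣxΣy = 158511.95 − 158115.76 = 396.19
nΣx² − (Σx)² = 20056.3 − 19937.44 = 118.86; nΣy² − (Σy)² = 1312900.3 − 1253952.04 = 58948.26
r = 396.19 / √(118.86 × 58948.26) = 396.19 / 2646.9964 ≈ 0.1497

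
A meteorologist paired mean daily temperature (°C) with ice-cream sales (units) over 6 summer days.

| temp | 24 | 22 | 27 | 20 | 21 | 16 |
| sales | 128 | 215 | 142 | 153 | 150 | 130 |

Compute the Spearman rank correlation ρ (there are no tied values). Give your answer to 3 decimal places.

Rank temp: 5, 4, 6, 2, 3, 1
Rank sales: 1, 6, 3, 5, 4, 2
d = rank(temp) − rank(sales): 4, -2, 3, -3, -1, -1; Σd² = 40
ρ = 1 − 6Σd² / [n(n²−1)] = 1 − 6×40 / (6×35) = 1 − 240/210 ≈ -0.143

-0.143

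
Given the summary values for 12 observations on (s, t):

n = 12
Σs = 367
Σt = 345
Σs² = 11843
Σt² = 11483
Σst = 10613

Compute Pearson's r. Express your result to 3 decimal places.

0.063

r = (nΣst − ΣsΣt) / √[(nΣs² − (Σs)²)(nΣt² − (Σt)²)]
Numerator: 12×10613 − 367×345 = 741
Denominator: √[(142116 − 134689)(137796 − 119025)] = √[7427 × 18771] = 11807.2951
r = 741 / 11807.2951 ≈ 0.063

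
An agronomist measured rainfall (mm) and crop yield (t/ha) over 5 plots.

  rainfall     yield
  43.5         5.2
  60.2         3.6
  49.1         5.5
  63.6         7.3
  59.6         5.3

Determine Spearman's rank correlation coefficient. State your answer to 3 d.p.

Rank rainfall: 1, 4, 2, 5, 3
Rank yield: 2, 1, 4, 5, 3
d = rank(rainfall) − rank(yield): -1, 3, -2, 0, 0; Σd² = 14
ρ = 1 − 6Σd² / [n(n²−1)] = 1 − 6×14 / (5×24) = 1 − 84/120 ≈ 0.300

0.300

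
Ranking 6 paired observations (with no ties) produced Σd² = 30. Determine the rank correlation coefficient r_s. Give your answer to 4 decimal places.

ρ = 1 − 6Σd² / [n(n²−1)] = 1 − 6×30 / (6×35)
  = 1 − 180/210 = 1 − 0.85714 ≈ 0.1429

0.1429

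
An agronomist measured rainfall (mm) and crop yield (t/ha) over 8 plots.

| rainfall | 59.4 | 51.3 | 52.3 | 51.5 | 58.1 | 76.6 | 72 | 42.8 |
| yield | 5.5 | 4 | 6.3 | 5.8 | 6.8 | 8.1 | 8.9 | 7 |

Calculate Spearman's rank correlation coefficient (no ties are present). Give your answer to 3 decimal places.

0.476

Rank rainfall: 6, 2, 4, 3, 5, 8, 7, 1
Rank yield: 2, 1, 4, 3, 5, 7, 8, 6
d = rank(rainfall) − rank(yield): 4, 1, 0, 0, 0, 1, -1, -5; Σd² = 44
ρ = 1 − 6Σd² / [n(n²−1)] = 1 − 6×44 / (8×63) = 1 − 264/504 ≈ 0.476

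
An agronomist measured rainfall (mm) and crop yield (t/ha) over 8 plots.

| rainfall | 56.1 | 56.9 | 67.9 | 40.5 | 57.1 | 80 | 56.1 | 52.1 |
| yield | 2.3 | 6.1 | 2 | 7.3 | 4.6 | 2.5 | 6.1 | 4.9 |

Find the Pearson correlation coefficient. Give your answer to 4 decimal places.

-0.7449

n = 8, Σx = 466.7, Σy = 35.8, Σx² = 28157.51, Σy² = 188.42, Σxy = 1967.73
nΣxy − ΣxΣy = 15741.84 − 16707.86 = -966.02
nΣx² − (Σx)² = 225260.08 − 217808.89 = 7451.19; nΣy² − (Σy)² = 1507.36 − 1281.64 = 225.72
r = -966.02 / √(7451.19 × 225.72) = -966.02 / 1296.8742 ≈ -0.7449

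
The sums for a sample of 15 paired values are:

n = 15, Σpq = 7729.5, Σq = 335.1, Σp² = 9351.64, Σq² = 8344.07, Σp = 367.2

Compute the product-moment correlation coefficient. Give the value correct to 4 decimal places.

r = (nΣpq − ΣpΣq) / √[(nΣp² − (Σp)²)(nΣq² − (Σq)²)]
Numerator: 15×7729.5 − 367.2×335.1 = -7106.22
Denominator: √[(140274.6 − 134835.84)(125161.05 − 112292.01)] = √[5438.76 × 12869.04] = 8366.0994
r = -7106.22 / 8366.0994 ≈ -0.8494

-0.8494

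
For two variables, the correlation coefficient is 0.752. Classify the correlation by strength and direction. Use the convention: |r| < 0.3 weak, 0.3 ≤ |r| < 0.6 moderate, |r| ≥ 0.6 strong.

strong positive

r = 0.752 > 0 so the relationship is positive.
|r| = 0.752, which falls in the strong range.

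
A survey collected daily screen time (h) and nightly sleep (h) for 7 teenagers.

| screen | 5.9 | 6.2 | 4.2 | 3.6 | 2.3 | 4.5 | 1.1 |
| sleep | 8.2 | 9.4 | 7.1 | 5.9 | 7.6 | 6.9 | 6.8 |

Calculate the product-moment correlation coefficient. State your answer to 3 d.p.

n = 7, Σx = 27.8, Σy = 51.9, Σx² = 130.6, Σy² = 392.43, Σxy = 213.73
nΣxy − ΣxΣy = 1496.11 − 1442.82 = 53.29
nΣx² − (Σx)² = 914.2 − 772.84 = 141.36; nΣy² − (Σy)² = 2747.01 − 2693.61 = 53.4
r = 53.29 / √(141.36 × 53.4) = 53.29 / 86.8828 ≈ 0.613

0.613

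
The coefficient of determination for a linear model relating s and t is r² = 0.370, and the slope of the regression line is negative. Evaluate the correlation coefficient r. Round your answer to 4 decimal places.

|r| = √0.370 = 0.6083
The association is negative, so r = −0.6083.

-0.6083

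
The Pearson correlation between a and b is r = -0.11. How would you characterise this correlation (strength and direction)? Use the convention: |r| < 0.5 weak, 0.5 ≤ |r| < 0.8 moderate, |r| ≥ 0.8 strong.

r = -0.11 < 0 so the relationship is negative.
|r| = 0.11, which falls in the weak range.

weak negative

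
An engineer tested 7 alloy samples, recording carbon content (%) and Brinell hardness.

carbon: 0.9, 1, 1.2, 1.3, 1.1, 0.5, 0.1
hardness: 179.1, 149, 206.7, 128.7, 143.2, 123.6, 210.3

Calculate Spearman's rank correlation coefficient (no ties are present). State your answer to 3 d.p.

Rank carbon: 3, 4, 6, 7, 5, 2, 1
Rank hardness: 5, 4, 6, 2, 3, 1, 7
d = rank(carbon) − rank(hardness): -2, 0, 0, 5, 2, 1, -6; Σd² = 70
ρ = 1 − 6Σd² / [n(n²−1)] = 1 − 6×70 / (7×48) = 1 − 420/336 ≈ -0.250

-0.250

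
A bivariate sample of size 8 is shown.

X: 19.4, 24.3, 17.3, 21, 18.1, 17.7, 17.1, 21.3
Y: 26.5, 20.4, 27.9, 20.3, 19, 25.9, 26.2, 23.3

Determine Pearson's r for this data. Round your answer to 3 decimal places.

-0.576

n = 8, ΣX = 156.2, ΣY = 189.5, ΣX² = 3094.14, ΣY² = 4570.05, ΣXY = 3665.43
nΣXY − ΣXΣY = 29323.44 − 29599.9 = -276.46
nΣX² − (ΣX)² = 24753.12 − 24398.44 = 354.68; nΣY² − (ΣY)² = 36560.4 − 35910.25 = 650.15
r = -276.46 / √(354.68 × 650.15) = -276.46 / 480.2033 ≈ -0.576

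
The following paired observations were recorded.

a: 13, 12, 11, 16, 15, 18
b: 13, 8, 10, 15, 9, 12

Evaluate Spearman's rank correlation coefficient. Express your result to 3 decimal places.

0.486

Rank a: 3, 2, 1, 5, 4, 6
Rank b: 5, 1, 3, 6, 2, 4
d = rank(a) − rank(b): -2, 1, -2, -1, 2, 2; Σd² = 18
ρ = 1 − 6Σd² / [n(n²−1)] = 1 − 6×18 / (6×35) = 1 − 108/210 ≈ 0.486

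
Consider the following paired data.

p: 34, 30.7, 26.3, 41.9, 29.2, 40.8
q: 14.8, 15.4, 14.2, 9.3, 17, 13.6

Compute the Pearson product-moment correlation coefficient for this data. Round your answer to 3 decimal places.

-0.730

n = 6, Σp = 202.9, Σq = 84.3, Σp² = 7063.07, Σq² = 1218.29, Σpq = 2790.39
nΣpq − ΣpΣq = 16742.34 − 17104.47 = -362.13
nΣp² − (Σp)² = 42378.42 − 41168.41 = 1210.01; nΣq² − (Σq)² = 7309.74 − 7106.49 = 203.25
r = -362.13 / √(1210.01 × 203.25) = -362.13 / 495.9179 ≈ -0.730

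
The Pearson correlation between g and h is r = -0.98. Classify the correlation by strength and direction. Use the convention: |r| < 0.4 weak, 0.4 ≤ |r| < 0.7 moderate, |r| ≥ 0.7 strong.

r = -0.98 < 0 so the relationship is negative.
|r| = 0.98, which falls in the strong range.

strong negative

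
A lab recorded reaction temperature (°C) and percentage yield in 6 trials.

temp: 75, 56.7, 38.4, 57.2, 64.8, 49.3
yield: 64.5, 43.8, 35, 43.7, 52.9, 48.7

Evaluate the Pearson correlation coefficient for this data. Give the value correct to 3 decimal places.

0.909

n = 6, Σx = 341.4, Σy = 288.6, Σx² = 20215.82, Σy² = 14383.48, Σxy = 16993.43
nΣxy − ΣxΣy = 101960.58 − 98528.04 = 3432.54
nΣx² − (Σx)² = 121294.92 − 116553.96 = 4740.96; nΣy² − (Σy)² = 86300.88 − 83289.96 = 3010.92
r = 3432.54 / √(4740.96 × 3010.92) = 3432.54 / 3778.1809 ≈ 0.909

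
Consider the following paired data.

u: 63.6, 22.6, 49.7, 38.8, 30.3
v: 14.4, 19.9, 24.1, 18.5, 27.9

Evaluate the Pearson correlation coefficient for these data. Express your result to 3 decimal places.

n = 5, Σu = 205, Σv = 104.8, Σu² = 9449.34, Σv² = 2304.84, Σuv = 4126.52
nΣuv − ΣuΣv = 20632.6 − 21484 = -851.4
nΣu² − (Σu)² = 47246.7 − 42025 = 5221.7; nΣv² − (Σv)² = 11524.2 − 10983.04 = 541.16
r = -851.4 / √(5221.7 × 541.16) = -851.4 / 1681.0042 ≈ -0.506

-0.506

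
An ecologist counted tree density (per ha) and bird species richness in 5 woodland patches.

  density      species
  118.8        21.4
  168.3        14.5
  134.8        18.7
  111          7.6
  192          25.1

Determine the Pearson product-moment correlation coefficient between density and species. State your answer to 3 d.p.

0.552

n = 5, Σx = 724.9, Σy = 87.3, Σx² = 109794.37, Σy² = 1705.67, Σxy = 13166.23
nΣxy − ΣxΣy = 65831.15 − 63283.77 = 2547.38
nΣx² − (Σx)² = 548971.85 − 525480.01 = 23491.84; nΣy² − (Σy)² = 8528.35 − 7621.29 = 907.06
r = 2547.38 / √(23491.84 × 907.06) = 2547.38 / 4616.1140 ≈ 0.552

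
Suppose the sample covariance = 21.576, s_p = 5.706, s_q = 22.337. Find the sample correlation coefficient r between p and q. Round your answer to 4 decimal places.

r = Cov(p,q) / (s_p · s_q) = 21.576 / (5.706 × 22.337)
  = 21.576 / 127.4549 ≈ 0.1693

0.1693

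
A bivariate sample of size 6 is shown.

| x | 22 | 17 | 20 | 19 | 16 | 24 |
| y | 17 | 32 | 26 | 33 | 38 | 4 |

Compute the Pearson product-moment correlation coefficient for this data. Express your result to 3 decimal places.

-0.958

n = 6, Σx = 118, Σy = 150, Σx² = 2366, Σy² = 4538, Σxy = 2769
nΣxy − ΣxΣy = 16614 − 17700 = -1086
nΣx² − (Σx)² = 14196 − 13924 = 272; nΣy² − (Σy)² = 27228 − 22500 = 4728
r = -1086 / √(272 × 4728) = -1086 / 1134.0265 ≈ -0.958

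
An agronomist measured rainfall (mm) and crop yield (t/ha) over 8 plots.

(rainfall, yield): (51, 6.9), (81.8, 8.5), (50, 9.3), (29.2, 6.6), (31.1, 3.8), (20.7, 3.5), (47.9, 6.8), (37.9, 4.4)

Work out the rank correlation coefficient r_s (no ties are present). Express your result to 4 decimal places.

0.8571

Rank rainfall: 7, 8, 6, 2, 3, 1, 5, 4
Rank yield: 6, 7, 8, 4, 2, 1, 5, 3
d = rank(rainfall) − rank(yield): 1, 1, -2, -2, 1, 0, 0, 1; Σd² = 12
ρ = 1 − 6Σd² / [n(n²−1)] = 1 − 6×12 / (8×63) = 1 − 72/504 ≈ 0.8571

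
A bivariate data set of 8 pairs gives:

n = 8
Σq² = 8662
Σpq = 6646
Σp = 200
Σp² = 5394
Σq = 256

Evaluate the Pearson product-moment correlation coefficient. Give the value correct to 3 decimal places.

0.572

r = (nΣpq − ΣpΣq) / √[(nΣp² − (Σp)²)(nΣq² − (Σq)²)]
Numerator: 8×6646 − 200×256 = 1968
Denominator: √[(43152 − 40000)(69296 − 65536)] = √[3152 × 3760] = 3442.6037
r = 1968 / 3442.6037 ≈ 0.572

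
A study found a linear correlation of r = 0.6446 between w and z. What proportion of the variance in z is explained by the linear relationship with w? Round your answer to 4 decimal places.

r² = (0.6446)² = 0.4155

0.4155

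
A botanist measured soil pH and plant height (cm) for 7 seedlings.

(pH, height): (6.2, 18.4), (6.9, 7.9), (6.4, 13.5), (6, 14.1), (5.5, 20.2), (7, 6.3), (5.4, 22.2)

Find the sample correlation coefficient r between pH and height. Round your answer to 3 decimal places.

n = 7, Σx = 43.4, Σy = 102.6, Σx² = 271.42, Σy² = 1722.6, Σxy = 614.67
nΣxy − ΣxΣy = 4302.69 − 4452.84 = -150.15
nΣx² − (Σx)² = 1899.94 − 1883.56 = 16.38; nΣy² − (Σy)² = 12058.2 − 10526.76 = 1531.44
r = -150.15 / √(16.38 × 1531.44) = -150.15 / 158.3824 ≈ -0.948

-0.948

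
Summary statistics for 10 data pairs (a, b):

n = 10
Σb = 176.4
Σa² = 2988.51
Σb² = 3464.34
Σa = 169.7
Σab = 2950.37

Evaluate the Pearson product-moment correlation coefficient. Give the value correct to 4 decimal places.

-0.2203

r = (nΣab − ΣaΣb) / √[(nΣa² − (Σa)²)(nΣb² − (Σb)²)]
Numerator: 10×2950.37 − 169.7×176.4 = -431.38
Denominator: √[(29885.1 − 28798.09)(34643.4 − 31116.96)] = √[1087.01 × 3526.44] = 1957.8753
r = -431.38 / 1957.8753 ≈ -0.2203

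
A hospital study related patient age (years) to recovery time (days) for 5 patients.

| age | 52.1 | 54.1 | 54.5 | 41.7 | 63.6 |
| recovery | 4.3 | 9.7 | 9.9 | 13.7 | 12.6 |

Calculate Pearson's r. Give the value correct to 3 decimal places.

-0.085

n = 5, Σx = 266, Σy = 50.2, Σx² = 14395.32, Σy² = 557.04, Σxy = 2661
nΣxy − ΣxΣy = 13305 − 13353.2 = -48.2
nΣx² − (Σx)² = 71976.6 − 70756 = 1220.6; nΣy² − (Σy)² = 2785.2 − 2520.04 = 265.16
r = -48.2 / √(1220.6 × 265.16) = -48.2 / 568.9062 ≈ -0.085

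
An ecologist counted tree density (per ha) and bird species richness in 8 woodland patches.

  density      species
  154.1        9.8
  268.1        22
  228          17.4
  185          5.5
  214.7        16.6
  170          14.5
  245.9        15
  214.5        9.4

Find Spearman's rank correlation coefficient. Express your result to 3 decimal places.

Rank density: 1, 8, 6, 3, 5, 2, 7, 4
Rank species: 3, 8, 7, 1, 6, 4, 5, 2
d = rank(density) − rank(species): -2, 0, -1, 2, -1, -2, 2, 2; Σd² = 22
ρ = 1 − 6Σd² / [n(n²−1)] = 1 − 6×22 / (8×63) = 1 − 132/504 ≈ 0.738

0.738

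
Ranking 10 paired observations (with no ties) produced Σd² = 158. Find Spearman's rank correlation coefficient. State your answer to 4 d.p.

0.0424

ρ = 1 − 6Σd² / [n(n²−1)] = 1 − 6×158 / (10×99)
  = 1 − 948/990 = 1 − 0.95758 ≈ 0.0424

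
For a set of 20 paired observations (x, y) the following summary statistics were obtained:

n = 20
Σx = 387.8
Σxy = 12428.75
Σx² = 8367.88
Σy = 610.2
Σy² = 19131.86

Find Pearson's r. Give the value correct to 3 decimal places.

r = (nΣxy − ΣxΣy) / √[(nΣx² − (Σx)²)(nΣy² − (Σy)²)]
Numerator: 20×12428.75 − 387.8×610.2 = 11939.44
Denominator: √[(167357.6 − 150388.84)(382637.2 − 372344.04)] = √[16968.76 × 10293.16] = 13215.9813
r = 11939.44 / 13215.9813 ≈ 0.903

0.903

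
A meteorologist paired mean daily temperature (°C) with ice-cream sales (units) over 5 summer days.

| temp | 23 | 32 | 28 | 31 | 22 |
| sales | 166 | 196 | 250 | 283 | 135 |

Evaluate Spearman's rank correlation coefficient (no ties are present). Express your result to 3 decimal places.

Rank temp: 2, 5, 3, 4, 1
Rank sales: 2, 3, 4, 5, 1
d = rank(temp) − rank(sales): 0, 2, -1, -1, 0; Σd² = 6
ρ = 1 − 6Σd² / [n(n²−1)] = 1 − 6×6 / (5×24) = 1 − 36/120 ≈ 0.700

0.700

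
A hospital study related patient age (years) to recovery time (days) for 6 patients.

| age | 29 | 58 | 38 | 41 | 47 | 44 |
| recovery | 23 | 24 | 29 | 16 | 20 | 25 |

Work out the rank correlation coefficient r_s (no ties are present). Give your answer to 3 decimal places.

Rank age: 1, 6, 2, 3, 5, 4
Rank recovery: 3, 4, 6, 1, 2, 5
d = rank(age) − rank(recovery): -2, 2, -4, 2, 3, -1; Σd² = 38
ρ = 1 − 6Σd² / [n(n²−1)] = 1 − 6×38 / (6×35) = 1 − 228/210 ≈ -0.086

-0.086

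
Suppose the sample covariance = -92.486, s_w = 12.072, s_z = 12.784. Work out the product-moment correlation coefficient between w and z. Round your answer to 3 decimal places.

-0.599

r = Cov(w,z) / (s_w · s_z) = -92.486 / (12.072 × 12.784)
  = -92.486 / 154.3284 ≈ -0.599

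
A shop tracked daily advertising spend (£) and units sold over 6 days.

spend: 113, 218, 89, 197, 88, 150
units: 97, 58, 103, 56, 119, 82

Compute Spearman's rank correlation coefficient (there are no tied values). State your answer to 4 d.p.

Rank spend: 3, 6, 2, 5, 1, 4
Rank units: 4, 2, 5, 1, 6, 3
d = rank(spend) − rank(units): -1, 4, -3, 4, -5, 1; Σd² = 68
ρ = 1 − 6Σd² / [n(n²−1)] = 1 − 6×68 / (6×35) = 1 − 408/210 ≈ -0.9429

-0.9429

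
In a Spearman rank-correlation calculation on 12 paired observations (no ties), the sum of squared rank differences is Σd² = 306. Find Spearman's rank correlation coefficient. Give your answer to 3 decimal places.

-0.070

ρ = 1 − 6Σd² / [n(n²−1)] = 1 − 6×306 / (12×143)
  = 1 − 1836/1716 = 1 − 1.0699 ≈ -0.070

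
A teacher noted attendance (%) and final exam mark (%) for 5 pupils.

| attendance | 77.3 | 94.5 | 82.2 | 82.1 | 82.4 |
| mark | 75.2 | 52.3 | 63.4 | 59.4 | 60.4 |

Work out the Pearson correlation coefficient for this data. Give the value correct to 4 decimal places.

-0.8643

n = 5, Σx = 418.5, Σy = 310.7, Σx² = 35192.55, Σy² = 19586.41, Σxy = 25820.49
nΣxy − ΣxΣy = 129102.45 − 130027.95 = -925.5
nΣx² − (Σx)² = 175962.75 − 175142.25 = 820.5; nΣy² − (Σy)² = 97932.05 − 96534.49 = 1397.56
r = -925.5 / √(820.5 × 1397.56) = -925.5 / 1070.8398 ≈ -0.8643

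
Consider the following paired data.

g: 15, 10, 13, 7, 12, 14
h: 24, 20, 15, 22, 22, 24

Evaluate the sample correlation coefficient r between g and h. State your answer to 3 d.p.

0.125

n = 6, Σg = 71, Σh = 127, Σg² = 883, Σh² = 2745, Σgh = 1509
nΣgh − ΣgΣh = 9054 − 9017 = 37
nΣg² − (Σg)² = 5298 − 5041 = 257; nΣh² − (Σh)² = 16470 − 16129 = 341
r = 37 / √(257 × 341) = 37 / 296.0355 ≈ 0.125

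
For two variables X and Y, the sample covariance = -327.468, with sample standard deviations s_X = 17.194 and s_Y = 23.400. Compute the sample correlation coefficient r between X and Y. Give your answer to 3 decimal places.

r = Cov(X,Y) / (s_X · s_Y) = -327.468 / (17.194 × 23.400)
  = -327.468 / 402.3396 ≈ -0.814

-0.814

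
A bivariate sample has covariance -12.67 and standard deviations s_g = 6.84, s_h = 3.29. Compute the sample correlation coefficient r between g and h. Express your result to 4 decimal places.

r = Cov(g,h) / (s_g · s_h) = -12.67 / (6.84 × 3.29)
  = -12.67 / 22.5036 ≈ -0.5630

-0.5630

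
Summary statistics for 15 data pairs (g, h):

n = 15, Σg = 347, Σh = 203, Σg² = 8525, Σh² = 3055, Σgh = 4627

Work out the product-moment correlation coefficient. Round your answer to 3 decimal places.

r = (nΣgh − ΣgΣh) / √[(nΣg² − (Σg)²)(nΣh² − (Σh)²)]
Numerator: 15×4627 − 347×203 = -1036
Denominator: √[(127875 − 120409)(45825 − 41209)] = √[7466 × 4616] = 5870.5243
r = -1036 / 5870.5243 ≈ -0.176

-0.176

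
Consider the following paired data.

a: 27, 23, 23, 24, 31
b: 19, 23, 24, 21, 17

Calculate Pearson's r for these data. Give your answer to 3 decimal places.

-0.951

n = 5, Σa = 128, Σb = 104, Σa² = 3324, Σb² = 2196, Σab = 2625
nΣab − ΣaΣb = 13125 − 13312 = -187
nΣa² − (Σa)² = 16620 − 16384 = 236; nΣb² − (Σb)² = 10980 − 10816 = 164
r = -187 / √(236 × 164) = -187 / 196.7333 ≈ -0.951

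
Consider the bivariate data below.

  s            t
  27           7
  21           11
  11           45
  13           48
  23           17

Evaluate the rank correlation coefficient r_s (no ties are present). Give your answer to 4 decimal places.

-0.8000

Rank s: 5, 3, 1, 2, 4
Rank t: 1, 2, 4, 5, 3
d = rank(s) − rank(t): 4, 1, -3, -3, 1; Σd² = 36
ρ = 1 − 6Σd² / [n(n²−1)] = 1 − 6×36 / (5×24) = 1 − 216/120 ≈ -0.8000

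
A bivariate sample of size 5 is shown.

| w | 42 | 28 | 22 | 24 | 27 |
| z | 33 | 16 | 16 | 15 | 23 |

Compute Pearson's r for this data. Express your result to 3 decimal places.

n = 5, Σw = 143, Σz = 103, Σw² = 4337, Σz² = 2355, Σwz = 3167
nΣwz − ΣwΣz = 15835 − 14729 = 1106
nΣw² − (Σw)² = 21685 − 20449 = 1236; nΣz² − (Σz)² = 11775 − 10609 = 1166
r = 1106 / √(1236 × 1166) = 1106 / 1200.4899 ≈ 0.921

0.921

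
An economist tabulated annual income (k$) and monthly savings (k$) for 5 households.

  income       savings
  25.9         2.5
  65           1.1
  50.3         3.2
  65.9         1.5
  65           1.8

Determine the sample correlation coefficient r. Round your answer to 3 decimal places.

-0.636

n = 5, Σx = 272.1, Σy = 10.1, Σx² = 15993.71, Σy² = 23.19, Σxy = 513.06
nΣxy − ΣxΣy = 2565.3 − 2748.21 = -182.91
nΣx² − (Σx)² = 79968.55 − 74038.41 = 5930.14; nΣy² − (Σy)² = 115.95 − 102.01 = 13.94
r = -182.91 / √(5930.14 × 13.94) = -182.91 / 287.5172 ≈ -0.636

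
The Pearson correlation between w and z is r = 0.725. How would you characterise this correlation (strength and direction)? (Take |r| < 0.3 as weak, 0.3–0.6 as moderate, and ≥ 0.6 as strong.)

r = 0.725 > 0 so the relationship is positive.
|r| = 0.725, which falls in the strong range.

strong positive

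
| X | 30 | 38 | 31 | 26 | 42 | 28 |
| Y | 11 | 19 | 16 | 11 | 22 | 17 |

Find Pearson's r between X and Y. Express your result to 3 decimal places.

n = 6, ΣX = 195, ΣY = 96, ΣX² = 6529, ΣY² = 1632, ΣXY = 3234
nΣXY − ΣXΣY = 19404 − 18720 = 684
nΣX² − (ΣX)² = 39174 − 38025 = 1149; nΣY² − (ΣY)² = 9792 − 9216 = 576
r = 684 / √(1149 × 576) = 684 / 813.5257 ≈ 0.841

0.841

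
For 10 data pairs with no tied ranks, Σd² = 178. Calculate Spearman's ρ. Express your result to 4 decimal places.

-0.0788

ρ = 1 − 6Σd² / [n(n²−1)] = 1 − 6×178 / (10×99)
  = 1 − 1068/990 = 1 − 1.07879 ≈ -0.0788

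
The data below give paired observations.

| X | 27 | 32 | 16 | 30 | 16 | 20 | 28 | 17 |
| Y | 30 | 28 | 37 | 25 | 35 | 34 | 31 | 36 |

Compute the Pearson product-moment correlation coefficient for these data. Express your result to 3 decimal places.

n = 8, ΣX = 186, ΣY = 256, ΣX² = 4638, ΣY² = 8316, ΣXY = 5768
nΣXY − ΣXΣY = 46144 − 47616 = -1472
nΣX² − (ΣX)² = 37104 − 34596 = 2508; nΣY² − (ΣY)² = 66528 − 65536 = 992
r = -1472 / √(2508 × 992) = -1472 / 1577.3192 ≈ -0.933

-0.933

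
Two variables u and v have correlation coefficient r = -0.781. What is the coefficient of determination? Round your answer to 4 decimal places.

r² = (-0.781)² = 0.6100

0.6100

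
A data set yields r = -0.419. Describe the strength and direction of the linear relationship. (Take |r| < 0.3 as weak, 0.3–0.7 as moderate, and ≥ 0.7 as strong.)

moderate negative

r = -0.419 < 0 so the relationship is negative.
|r| = 0.419, which falls in the moderate range.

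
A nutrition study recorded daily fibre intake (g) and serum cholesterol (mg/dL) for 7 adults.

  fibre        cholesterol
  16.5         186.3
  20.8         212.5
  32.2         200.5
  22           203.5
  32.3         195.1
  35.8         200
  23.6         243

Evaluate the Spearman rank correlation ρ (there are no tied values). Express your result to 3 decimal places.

Rank fibre: 1, 2, 5, 3, 6, 7, 4
Rank cholesterol: 1, 6, 4, 5, 2, 3, 7
d = rank(fibre) − rank(cholesterol): 0, -4, 1, -2, 4, 4, -3; Σd² = 62
ρ = 1 − 6Σd² / [n(n²−1)] = 1 − 6×62 / (7×48) = 1 − 372/336 ≈ -0.107

-0.107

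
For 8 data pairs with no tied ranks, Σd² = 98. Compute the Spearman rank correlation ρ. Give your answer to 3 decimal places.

-0.167

ρ = 1 − 6Σd² / [n(n²−1)] = 1 − 6×98 / (8×63)
  = 1 − 588/504 = 1 − 1.1667 ≈ -0.167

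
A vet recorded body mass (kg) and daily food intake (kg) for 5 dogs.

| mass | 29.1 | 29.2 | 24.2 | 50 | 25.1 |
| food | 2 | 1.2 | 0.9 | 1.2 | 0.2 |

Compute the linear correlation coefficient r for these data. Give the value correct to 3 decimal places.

n = 5, Σx = 157.6, Σy = 5.5, Σx² = 5415.1, Σy² = 7.73, Σxy = 180.04
nΣxy − ΣxΣy = 900.2 − 866.8 = 33.4
nΣx² − (Σx)² = 27075.5 − 24837.76 = 2237.74; nΣy² − (Σy)² = 38.65 − 30.25 = 8.4
r = 33.4 / √(2237.74 × 8.4) = 33.4 / 137.1022 ≈ 0.244

0.244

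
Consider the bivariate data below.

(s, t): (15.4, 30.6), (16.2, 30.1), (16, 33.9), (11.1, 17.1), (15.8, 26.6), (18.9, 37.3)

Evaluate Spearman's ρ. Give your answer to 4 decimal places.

Rank s: 2, 5, 4, 1, 3, 6
Rank t: 4, 3, 5, 1, 2, 6
d = rank(s) − rank(t): -2, 2, -1, 0, 1, 0; Σd² = 10
ρ = 1 − 6Σd² / [n(n²−1)] = 1 − 6×10 / (6×35) = 1 − 60/210 ≈ 0.7143

0.7143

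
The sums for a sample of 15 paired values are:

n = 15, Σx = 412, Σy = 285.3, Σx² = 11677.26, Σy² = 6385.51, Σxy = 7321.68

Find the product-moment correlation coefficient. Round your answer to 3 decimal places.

-0.874

r = (nΣxy − ΣxΣy) / √[(nΣx² − (Σx)²)(nΣy² − (Σy)²)]
Numerator: 15×7321.68 − 412×285.3 = -7718.4
Denominator: √[(175158.9 − 169744)(95782.65 − 81396.09)] = √[5414.9 × 14386.56] = 8826.1987
r = -7718.4 / 8826.1987 ≈ -0.874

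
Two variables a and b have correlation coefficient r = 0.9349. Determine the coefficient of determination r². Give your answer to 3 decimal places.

0.874

r² = (0.9349)² = 0.874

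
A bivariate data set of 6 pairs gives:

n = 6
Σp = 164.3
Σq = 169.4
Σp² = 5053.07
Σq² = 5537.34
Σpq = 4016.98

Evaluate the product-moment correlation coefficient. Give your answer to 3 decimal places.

r = (nΣpq − ΣpΣq) / √[(nΣp² − (Σp)²)(nΣq² − (Σq)²)]
Numerator: 6×4016.98 − 164.3×169.4 = -3730.54
Denominator: √[(30318.42 − 26994.49)(33224.04 − 28696.36)] = √[3323.93 × 4527.68] = 3879.3932
r = -3730.54 / 3879.3932 ≈ -0.962

-0.962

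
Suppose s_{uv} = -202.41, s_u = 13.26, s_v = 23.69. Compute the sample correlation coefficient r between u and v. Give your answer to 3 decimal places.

r = Cov(u,v) / (s_u · s_v) = -202.41 / (13.26 × 23.69)
  = -202.41 / 314.1294 ≈ -0.644

-0.644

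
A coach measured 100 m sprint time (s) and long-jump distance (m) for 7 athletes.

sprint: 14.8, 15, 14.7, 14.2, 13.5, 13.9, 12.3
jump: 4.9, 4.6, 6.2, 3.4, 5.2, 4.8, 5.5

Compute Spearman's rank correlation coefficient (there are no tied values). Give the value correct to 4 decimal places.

Rank sprint: 6, 7, 5, 4, 2, 3, 1
Rank jump: 4, 2, 7, 1, 5, 3, 6
d = rank(sprint) − rank(jump): 2, 5, -2, 3, -3, 0, -5; Σd² = 76
ρ = 1 − 6Σd² / [n(n²−1)] = 1 − 6×76 / (7×48) = 1 − 456/336 ≈ -0.3571

-0.3571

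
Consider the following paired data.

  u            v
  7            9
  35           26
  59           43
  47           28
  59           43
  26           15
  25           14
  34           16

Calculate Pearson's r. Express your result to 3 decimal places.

0.950

n = 8, Σu = 292, Σv = 194, Σu² = 12902, Σv² = 5916, Σuv = 8647
nΣuv − ΣuΣv = 69176 − 56648 = 12528
nΣu² − (Σu)² = 103216 − 85264 = 17952; nΣv² − (Σv)² = 47328 − 37636 = 9692
r = 12528 / √(17952 × 9692) = 12528 / 13190.5566 ≈ 0.950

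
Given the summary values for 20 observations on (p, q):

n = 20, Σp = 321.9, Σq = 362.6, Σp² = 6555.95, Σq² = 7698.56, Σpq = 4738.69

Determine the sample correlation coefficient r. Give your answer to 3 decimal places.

-0.882

r = (nΣpq − ΣpΣq) / √[(nΣp² − (Σp)²)(nΣq² − (Σq)²)]
Numerator: 20×4738.69 − 321.9×362.6 = -21947.14
Denominator: √[(131119 − 103619.61)(153971.2 − 131478.76)] = √[27499.39 × 22492.44] = 24870.2308
r = -21947.14 / 24870.2308 ≈ -0.882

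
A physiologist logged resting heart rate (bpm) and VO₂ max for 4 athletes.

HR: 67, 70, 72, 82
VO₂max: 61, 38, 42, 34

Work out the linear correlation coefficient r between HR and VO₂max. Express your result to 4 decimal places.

-0.7389

n = 4, Σx = 291, Σy = 175, Σx² = 21297, Σy² = 8085, Σxy = 12559
nΣxy − ΣxΣy = 50236 − 50925 = -689
nΣx² − (Σx)² = 85188 − 84681 = 507; nΣy² − (Σy)² = 32340 − 30625 = 1715
r = -689 / √(507 × 1715) = -689 / 932.4725 ≈ -0.7389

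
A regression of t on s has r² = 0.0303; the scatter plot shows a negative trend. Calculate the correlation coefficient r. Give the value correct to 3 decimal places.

|r| = √0.0303 = 0.174
The association is negative, so r = −0.174.

-0.174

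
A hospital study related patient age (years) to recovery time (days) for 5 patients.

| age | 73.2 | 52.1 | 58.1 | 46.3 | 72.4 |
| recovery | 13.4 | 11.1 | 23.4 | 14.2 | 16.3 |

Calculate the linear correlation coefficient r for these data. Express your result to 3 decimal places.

n = 5, Σx = 302.1, Σy = 78.4, Σx² = 18833.71, Σy² = 1317.66, Σxy = 4756.31
nΣxy − ΣxΣy = 23781.55 − 23684.64 = 96.91
nΣx² − (Σx)² = 94168.55 − 91264.41 = 2904.14; nΣy² − (Σy)² = 6588.3 − 6146.56 = 441.74
r = 96.91 / √(2904.14 × 441.74) = 96.91 / 1132.6406 ≈ 0.086

0.086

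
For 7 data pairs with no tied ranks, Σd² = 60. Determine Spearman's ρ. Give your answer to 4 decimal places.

-0.0714

ρ = 1 − 6Σd² / [n(n²−1)] = 1 − 6×60 / (7×48)
  = 1 − 360/336 = 1 − 1.07143 ≈ -0.0714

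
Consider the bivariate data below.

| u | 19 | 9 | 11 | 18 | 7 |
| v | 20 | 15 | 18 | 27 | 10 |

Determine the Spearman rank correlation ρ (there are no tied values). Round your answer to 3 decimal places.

Rank u: 5, 2, 3, 4, 1
Rank v: 4, 2, 3, 5, 1
d = rank(u) − rank(v): 1, 0, 0, -1, 0; Σd² = 2
ρ = 1 − 6Σd² / [n(n²−1)] = 1 − 6×2 / (5×24) = 1 − 12/120 ≈ 0.900

0.900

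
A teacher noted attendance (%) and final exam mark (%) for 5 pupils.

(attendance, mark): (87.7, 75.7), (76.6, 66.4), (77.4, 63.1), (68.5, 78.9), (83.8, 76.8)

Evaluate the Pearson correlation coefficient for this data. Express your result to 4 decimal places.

n = 5, Σx = 394, Σy = 360.9, Σx² = 31264.3, Σy² = 26244.51, Σxy = 28449.56
nΣxy − ΣxΣy = 142247.8 − 142194.6 = 53.2
nΣx² − (Σx)² = 156321.5 − 155236 = 1085.5; nΣy² − (Σy)² = 131222.55 − 130248.81 = 973.74
r = 53.2 / √(1085.5 × 973.74) = 53.2 / 1028.1025 ≈ 0.0517

0.0517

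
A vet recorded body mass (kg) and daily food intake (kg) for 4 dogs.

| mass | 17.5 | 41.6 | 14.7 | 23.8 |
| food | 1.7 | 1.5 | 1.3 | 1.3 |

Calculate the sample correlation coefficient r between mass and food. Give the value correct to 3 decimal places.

n = 4, Σx = 97.6, Σy = 5.8, Σx² = 2819.34, Σy² = 8.52, Σxy = 142.2
nΣxy − ΣxΣy = 568.8 − 566.08 = 2.72
nΣx² − (Σx)² = 11277.36 − 9525.76 = 1751.6; nΣy² − (Σy)² = 34.08 − 33.64 = 0.44
r = 2.72 / √(1751.6 × 0.44) = 2.72 / 27.7616 ≈ 0.098

0.098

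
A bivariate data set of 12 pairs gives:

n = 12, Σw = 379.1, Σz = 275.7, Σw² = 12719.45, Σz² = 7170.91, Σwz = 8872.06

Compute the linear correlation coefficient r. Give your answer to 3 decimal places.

r = (nΣwz − ΣwΣz) / √[(nΣw² − (Σw)²)(nΣz² − (Σz)²)]
Numerator: 12×8872.06 − 379.1×275.7 = 1946.85
Denominator: √[(152633.4 − 143716.81)(86050.92 − 76010.49)] = √[8916.59 × 10040.43] = 9461.8390
r = 1946.85 / 9461.8390 ≈ 0.206

0.206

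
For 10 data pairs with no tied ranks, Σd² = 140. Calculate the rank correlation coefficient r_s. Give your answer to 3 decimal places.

ρ = 1 − 6Σd² / [n(n²−1)] = 1 − 6×140 / (10×99)
  = 1 − 840/990 = 1 − 0.8485 ≈ 0.152

0.152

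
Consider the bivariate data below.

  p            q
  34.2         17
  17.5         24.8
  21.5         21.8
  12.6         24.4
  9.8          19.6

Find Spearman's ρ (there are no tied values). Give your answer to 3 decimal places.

-0.300

Rank p: 5, 3, 4, 2, 1
Rank q: 1, 5, 3, 4, 2
d = rank(p) − rank(q): 4, -2, 1, -2, -1; Σd² = 26
ρ = 1 − 6Σd² / [n(n²−1)] = 1 − 6×26 / (5×24) = 1 − 156/120 ≈ -0.300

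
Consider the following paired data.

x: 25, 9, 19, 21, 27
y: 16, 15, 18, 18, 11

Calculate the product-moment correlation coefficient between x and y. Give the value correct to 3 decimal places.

n = 5, Σx = 101, Σy = 78, Σx² = 2237, Σy² = 1250, Σxy = 1552
nΣxy − ΣxΣy = 7760 − 7878 = -118
nΣx² − (Σx)² = 11185 − 10201 = 984; nΣy² − (Σy)² = 6250 − 6084 = 166
r = -118 / √(984 × 166) = -118 / 404.1584 ≈ -0.292

-0.292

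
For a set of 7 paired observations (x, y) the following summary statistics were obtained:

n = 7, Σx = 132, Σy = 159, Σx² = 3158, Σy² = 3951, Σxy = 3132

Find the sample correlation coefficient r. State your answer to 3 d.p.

r = (nΣxy − ΣxΣy) / √[(nΣx² − (Σx)²)(nΣy² − (Σy)²)]
Numerator: 7×3132 − 132×159 = 936
Denominator: √[(22106 − 17424)(27657 − 25281)] = √[4682 × 2376] = 3335.3309
r = 936 / 3335.3309 ≈ 0.281

0.281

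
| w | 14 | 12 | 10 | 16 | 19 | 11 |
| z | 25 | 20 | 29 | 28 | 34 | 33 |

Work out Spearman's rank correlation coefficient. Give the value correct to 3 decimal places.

0.143

Rank w: 4, 3, 1, 5, 6, 2
Rank z: 2, 1, 4, 3, 6, 5
d = rank(w) − rank(z): 2, 2, -3, 2, 0, -3; Σd² = 30
ρ = 1 − 6Σd² / [n(n²−1)] = 1 − 6×30 / (6×35) = 1 − 180/210 ≈ 0.143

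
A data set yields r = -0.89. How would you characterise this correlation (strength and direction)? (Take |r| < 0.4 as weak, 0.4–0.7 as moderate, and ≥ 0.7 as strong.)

r = -0.89 < 0 so the relationship is negative.
|r| = 0.89, which falls in the strong range.

strong negative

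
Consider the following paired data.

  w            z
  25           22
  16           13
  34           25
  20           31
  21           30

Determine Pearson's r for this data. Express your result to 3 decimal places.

0.256

n = 5, Σw = 116, Σz = 121, Σw² = 2878, Σz² = 3139, Σwz = 2858
nΣwz − ΣwΣz = 14290 − 14036 = 254
nΣw² − (Σw)² = 14390 − 13456 = 934; nΣz² − (Σz)² = 15695 − 14641 = 1054
r = 254 / √(934 × 1054) = 254 / 992.1875 ≈ 0.256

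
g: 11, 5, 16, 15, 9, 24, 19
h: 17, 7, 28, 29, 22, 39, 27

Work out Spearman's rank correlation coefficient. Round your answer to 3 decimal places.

0.821

Rank g: 3, 1, 5, 4, 2, 7, 6
Rank h: 2, 1, 5, 6, 3, 7, 4
d = rank(g) − rank(h): 1, 0, 0, -2, -1, 0, 2; Σd² = 10
ρ = 1 − 6Σd² / [n(n²−1)] = 1 − 6×10 / (7×48) = 1 − 60/336 ≈ 0.821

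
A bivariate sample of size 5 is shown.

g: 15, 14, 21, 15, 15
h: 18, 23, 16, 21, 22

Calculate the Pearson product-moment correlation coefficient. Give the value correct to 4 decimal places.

n = 5, Σg = 80, Σh = 100, Σg² = 1312, Σh² = 2034, Σgh = 1573
nΣgh − ΣgΣh = 7865 − 8000 = -135
nΣg² − (Σg)² = 6560 − 6400 = 160; nΣh² − (Σh)² = 10170 − 10000 = 170
r = -135 / √(160 × 170) = -135 / 164.9242 ≈ -0.8186

-0.8186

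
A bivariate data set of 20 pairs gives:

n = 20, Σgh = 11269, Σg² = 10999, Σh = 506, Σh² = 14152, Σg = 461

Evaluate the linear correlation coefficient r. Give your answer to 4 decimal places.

r = (nΣgh − ΣgΣh) / √[(nΣg² − (Σg)²)(nΣh² − (Σh)²)]
Numerator: 20×11269 − 461×506 = -7886
Denominator: √[(219980 − 212521)(283040 − 256036)] = √[7459 × 27004] = 14192.3513
r = -7886 / 14192.3513 ≈ -0.5557

-0.5557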